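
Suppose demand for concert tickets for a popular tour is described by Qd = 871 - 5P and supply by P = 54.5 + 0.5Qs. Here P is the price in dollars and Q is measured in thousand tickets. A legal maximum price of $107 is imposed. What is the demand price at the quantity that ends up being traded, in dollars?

Rearranging supply gives Qs = 2P - 109. Without the control the market clears where 871 - 5P = 2P - 109, i.e. P* = 140 and Q* = 171.
Since 107 < 140, the ceiling is binding.
At P = 107: Qd = 871 - 5·107 = 336 and Qs = 2·107 - 109 = 105.
Only 105 units reach the market. On the demand curve, the marginal buyer's willingness to pay at Q = 105 is (871 - 105)/5 = 153.2.

153.2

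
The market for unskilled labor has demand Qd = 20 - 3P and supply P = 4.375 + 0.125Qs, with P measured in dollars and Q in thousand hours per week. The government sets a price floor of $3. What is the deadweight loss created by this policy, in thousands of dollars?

Rearranging supply gives Qs = 8P - 35. Setting quantity demanded equal to quantity supplied, 20 - 3P = 8P - 35, gives P* = 5 and Q* = 5.
Since 3 is below P* = 5, the floor does not bind and the free-market outcome prevails.
Since the control does not bind, no trades are prevented and deadweight loss is zero.

0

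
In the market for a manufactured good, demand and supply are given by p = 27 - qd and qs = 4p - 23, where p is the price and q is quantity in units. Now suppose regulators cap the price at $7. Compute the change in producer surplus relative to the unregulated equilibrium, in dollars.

Rearranging demand gives qd = 27 - p. Without the control the market clears where 27 - p = 4p - 23, i.e. p* = 10 and q* = 17.
The ceiling of 7 is below the equilibrium price 10, so it binds.
At p = 7: qd = 27 - 7 = 20 and qs = 4·7 - 23 = 5.
Producer surplus without the control is ½ · (10 - 5.75) · 17 = 36.125.
With the ceiling, producers sell 5 units at 7, so PS = ½ · (7 - 5.75) · 5 = 3.125.
Change in producer surplus = 3.125 - 36.125 = -33.

-33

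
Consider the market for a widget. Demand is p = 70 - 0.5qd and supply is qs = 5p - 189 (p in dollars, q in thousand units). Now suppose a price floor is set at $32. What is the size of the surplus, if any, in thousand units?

Rearranging demand gives qd = 140 - 2p. In a free market, 140 - 2p = 5p - 189 gives the equilibrium p* = 47, q* = 46.
The floor of 32 is below the equilibrium price 47, so it is not binding; the market clears at p* = 47, q* = 46.
Since the control does not bind, there is no surplus.

0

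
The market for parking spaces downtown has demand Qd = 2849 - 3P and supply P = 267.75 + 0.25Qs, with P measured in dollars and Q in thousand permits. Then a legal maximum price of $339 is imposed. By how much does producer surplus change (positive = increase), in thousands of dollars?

Rearranging supply gives Qs = 4P - 1071. Setting quantity demanded equal to quantity supplied, 2849 - 3P = 4P - 1071, gives P* = 560 and Q* = 1169.
The ceiling of 339 is below the equilibrium price 560, so it binds.
At P = 339: Qd = 2849 - 3·339 = 1832 and Qs = 4·339 - 1071 = 285.
Producer surplus without the control is ½ · (560 - 267.75) · 1169 = 170820.125.
With the ceiling, producers sell 285 units at 339, so PS = ½ · (339 - 267.75) · 285 = 10153.125.
Change in producer surplus = 10153.125 - 170820.125 = -160667.

-160667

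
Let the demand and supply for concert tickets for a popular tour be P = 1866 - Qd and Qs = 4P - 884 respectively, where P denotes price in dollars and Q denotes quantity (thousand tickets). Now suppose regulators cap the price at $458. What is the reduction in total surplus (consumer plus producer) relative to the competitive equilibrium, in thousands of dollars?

84640

Rearranging demand gives Qd = 1866 - P. Without the control the market clears where 1866 - P = 4P - 884, i.e. P* = 550 and Q* = 1316.
Because the ceiling (458) lies below the market-clearing price, it is binding.
At P = 458: Qd = 1866 - 458 = 1408 and Qs = 4·458 - 884 = 948.
Quantity traded falls to 948. At Q = 948 the demand price is 1866 - 948 = 918 and the supply price is (884 + 948)/4 = 458.
Deadweight loss = ½ · (918 - 458) · (1316 - 948) = ½ · 460 · 368 = 84640.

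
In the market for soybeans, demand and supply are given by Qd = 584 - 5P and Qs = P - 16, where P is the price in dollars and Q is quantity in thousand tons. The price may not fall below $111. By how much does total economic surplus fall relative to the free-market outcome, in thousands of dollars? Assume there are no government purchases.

1815

Equilibrium: 584 - 5P = P - 16, so 600 = 6P and P* = 100, Q* = 84.
The floor of 111 is above the equilibrium price 100, so it binds.
At P = 111: Qd = 584 - 5·111 = 29 and Qs = 111 - 16 = 95.
Quantity traded falls to 29. At Q = 29 the demand price is (584 - 29)/5 = 111 and the supply price is 16 + 29 = 45.
Deadweight loss = ½ · (111 - 45) · (84 - 29) = ½ · 66 · 55 = 1815.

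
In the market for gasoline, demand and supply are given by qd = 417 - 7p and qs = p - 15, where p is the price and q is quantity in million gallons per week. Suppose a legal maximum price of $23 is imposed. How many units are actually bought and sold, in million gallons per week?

Equilibrium: 417 - 7p = p - 15, so 432 = 8p and p* = 54, q* = 39.
Because the ceiling (23) lies below the market-clearing price, it is binding.
At p = 23: qd = 417 - 7·23 = 256 and qs = 23 - 15 = 8.
The quantity actually transacted is the short side, supply: 8.

8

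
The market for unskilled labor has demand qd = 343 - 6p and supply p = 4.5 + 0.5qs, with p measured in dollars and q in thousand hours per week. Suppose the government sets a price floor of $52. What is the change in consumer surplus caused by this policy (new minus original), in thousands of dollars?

-440

Rearranging supply gives qs = 2p - 9. Setting quantity demanded equal to quantity supplied, 343 - 6p = 2p - 9, gives p* = 44 and q* = 79.
The floor of 52 is above the equilibrium price 44, so it binds.
At p = 52: qd = 343 - 6·52 = 31 and qs = 2·52 - 9 = 95.
Consumer surplus without the control is ½ · (343/6 - 44) · 79 = 6241/12.
With the floor, consumers buy 31 units at 52, so CS = ½ · (343/6 - 52) · 31 = 961/12.
Change in consumer surplus = 961/12 - 6241/12 = -440.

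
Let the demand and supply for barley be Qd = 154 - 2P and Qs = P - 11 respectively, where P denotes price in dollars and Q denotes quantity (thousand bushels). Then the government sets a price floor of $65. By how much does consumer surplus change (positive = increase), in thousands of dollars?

-340

In a free market, 154 - 2P = P - 11 gives the equilibrium P* = 55, Q* = 44.
Since 65 > 55, the floor is binding.
At P = 65: Qd = 154 - 2·65 = 24 and Qs = 65 - 11 = 54.
Consumer surplus without the control is ½ · (77 - 55) · 44 = 484.
With the floor, consumers buy 24 units at 65, so CS = ½ · (77 - 65) · 24 = 144.
Change in consumer surplus = 144 - 484 = -340.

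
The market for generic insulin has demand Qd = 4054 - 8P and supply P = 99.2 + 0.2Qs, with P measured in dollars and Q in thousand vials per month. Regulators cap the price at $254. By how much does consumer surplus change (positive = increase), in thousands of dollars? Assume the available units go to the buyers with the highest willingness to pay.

59904

Rearranging supply gives Qs = 5P - 496. Equilibrium: 4054 - 8P = 5P - 496, so 4550 = 13P and P* = 350, Q* = 1254.
Because the ceiling (254) lies below the market-clearing price, it is binding.
At P = 254: Qd = 4054 - 8·254 = 2022 and Qs = 5·254 - 496 = 774.
Consumer surplus without the control is ½ · (506.75 - 350) · 1254 = 98282.25.
With the ceiling, 774 units are sold at 254 (assume they go to the highest-value buyers). The demand price at Q = 774 is 410, so CS = ½ · [(506.75 - 254) + (410 - 254)] · 774 = 158186.25.
Change in consumer surplus = 158186.25 - 98282.25 = 59904.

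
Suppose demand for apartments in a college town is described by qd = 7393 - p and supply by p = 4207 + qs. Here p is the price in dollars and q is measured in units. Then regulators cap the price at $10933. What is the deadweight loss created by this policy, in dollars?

Rearranging supply gives qs = p - 4207. Equilibrium: 7393 - p = p - 4207, so 11600 = 2p and p* = 5800, q* = 1593.
Since 10933 is above p* = 5800, the ceiling does not bind and the free-market outcome prevails.
Since the control does not bind, no trades are prevented and deadweight loss is zero.

0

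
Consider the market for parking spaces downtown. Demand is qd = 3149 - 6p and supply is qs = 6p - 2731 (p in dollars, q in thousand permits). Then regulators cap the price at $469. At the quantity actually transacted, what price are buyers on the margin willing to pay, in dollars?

Equilibrium: 3149 - 6p = 6p - 2731, so 5880 = 12p and p* = 490, q* = 209.
Because the ceiling (469) lies below the market-clearing price, it is binding.
At p = 469: qd = 3149 - 6·469 = 335 and qs = 6·469 - 2731 = 83.
Only 83 units reach the market. On the demand curve, the marginal buyer's willingness to pay at q = 83 is (3149 - 83)/6 = 511.

511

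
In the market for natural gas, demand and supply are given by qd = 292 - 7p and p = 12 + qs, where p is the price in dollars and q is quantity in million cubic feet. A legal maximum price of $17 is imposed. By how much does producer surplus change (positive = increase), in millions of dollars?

Rearranging supply gives qs = p - 12. In a free market, 292 - 7p = p - 12 gives the equilibrium p* = 38, q* = 26.
Because the ceiling (17) lies below the market-clearing price, it is binding.
At p = 17: qd = 292 - 7·17 = 173 and qs = 17 - 12 = 5.
Producer surplus without the control is ½ · (38 - 12) · 26 = 338.
With the ceiling, producers sell 5 units at 17, so PS = ½ · (17 - 12) · 5 = 12.5.
Change in producer surplus = 12.5 - 338 = -325.5.

-325.5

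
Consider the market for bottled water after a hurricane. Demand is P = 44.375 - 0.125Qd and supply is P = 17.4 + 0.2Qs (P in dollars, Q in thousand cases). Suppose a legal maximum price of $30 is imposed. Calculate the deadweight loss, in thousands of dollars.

65

Rearranging demand gives Qd = 355 - 8P; rearranging supply gives Qs = 5P - 87. In a free market, 355 - 8P = 5P - 87 gives the equilibrium P* = 34, Q* = 83.
The ceiling of 30 is below the equilibrium price 34, so it binds.
At P = 30: Qd = 355 - 8·30 = 115 and Qs = 5·30 - 87 = 63.
Quantity traded falls to 63. At Q = 63 the demand price is (355 - 63)/8 = 36.5 and the supply price is (87 + 63)/5 = 30.
Deadweight loss = ½ · (36.5 - 30) · (83 - 63) = ½ · 6.5 · 20 = 65.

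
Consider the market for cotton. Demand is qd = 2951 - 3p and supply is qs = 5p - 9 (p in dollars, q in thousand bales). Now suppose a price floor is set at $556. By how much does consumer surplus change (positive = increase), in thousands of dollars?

-290532

Setting quantity demanded equal to quantity supplied, 2951 - 3p = 5p - 9, gives p* = 370 and q* = 1841.
The floor of 556 is above the equilibrium price 370, so it binds.
At p = 556: qd = 2951 - 3·556 = 1283 and qs = 5·556 - 9 = 2771.
Consumer surplus without the control is ½ · (2951/3 - 370) · 1841 = 3389281/6.
With the floor, consumers buy 1283 units at 556, so CS = ½ · (2951/3 - 556) · 1283 = 1646089/6.
Change in consumer surplus = 1646089/6 - 3389281/6 = -290532.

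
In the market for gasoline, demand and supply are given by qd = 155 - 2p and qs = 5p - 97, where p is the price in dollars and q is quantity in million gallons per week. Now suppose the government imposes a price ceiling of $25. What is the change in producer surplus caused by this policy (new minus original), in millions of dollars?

-610.5

Without the control the market clears where 155 - 2p = 5p - 97, i.e. p* = 36 and q* = 83.
Since 25 < 36, the ceiling is binding.
At p = 25: qd = 155 - 2·25 = 105 and qs = 5·25 - 97 = 28.
Producer surplus without the control is ½ · (36 - 19.4) · 83 = 688.9.
With the ceiling, producers sell 28 units at 25, so PS = ½ · (25 - 19.4) · 28 = 78.4.
Change in producer surplus = 78.4 - 688.9 = -610.5.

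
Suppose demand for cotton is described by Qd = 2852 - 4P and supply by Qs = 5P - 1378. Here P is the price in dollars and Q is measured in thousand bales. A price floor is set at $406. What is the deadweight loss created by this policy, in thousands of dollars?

In a free market, 2852 - 4P = 5P - 1378 gives the equilibrium P* = 470, Q* = 972.
The floor of 406 is below the equilibrium price 470, so it is not binding; the market clears at P* = 470, Q* = 972.
Since the control does not bind, no trades are prevented and deadweight loss is zero.

0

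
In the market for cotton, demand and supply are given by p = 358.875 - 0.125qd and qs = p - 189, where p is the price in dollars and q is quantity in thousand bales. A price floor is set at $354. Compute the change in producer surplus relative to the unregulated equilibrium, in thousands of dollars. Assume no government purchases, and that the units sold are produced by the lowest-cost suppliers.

Rearranging demand gives qd = 2871 - 8p. Equilibrium: 2871 - 8p = p - 189, so 3060 = 9p and p* = 340, q* = 151.
The floor of 354 is above the equilibrium price 340, so it binds.
At p = 354: qd = 2871 - 8·354 = 39 and qs = 354 - 189 = 165.
Producer surplus without the control is ½ · (340 - 189) · 151 = 11400.5.
With the floor, 39 units are sold at 354. The supply price at q = 39 is 228, so PS = ½ · [(354 - 189) + (354 - 228)] · 39 = 5674.5.
Change in producer surplus = 5674.5 - 11400.5 = -5726.

-5726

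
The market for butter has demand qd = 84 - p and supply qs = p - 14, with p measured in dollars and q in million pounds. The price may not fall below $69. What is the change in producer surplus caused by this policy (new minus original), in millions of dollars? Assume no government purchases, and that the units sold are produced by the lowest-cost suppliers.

Without the control the market clears where 84 - p = p - 14, i.e. p* = 49 and q* = 35.
Since 69 > 49, the floor is binding.
At p = 69: qd = 84 - 69 = 15 and qs = 69 - 14 = 55.
Producer surplus without the control is ½ · (49 - 14) · 35 = 612.5.
With the floor, 15 units are sold at 69. The supply price at q = 15 is 29, so PS = ½ · [(69 - 14) + (69 - 29)] · 15 = 712.5.
Change in producer surplus = 712.5 - 612.5 = 100.

100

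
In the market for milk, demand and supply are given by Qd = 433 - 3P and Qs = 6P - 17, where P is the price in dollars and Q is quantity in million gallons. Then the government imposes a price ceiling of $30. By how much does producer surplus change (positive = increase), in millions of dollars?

Equilibrium: 433 - 3P = 6P - 17, so 450 = 9P and P* = 50, Q* = 283.
Because the ceiling (30) lies below the market-clearing price, it is binding.
At P = 30: Qd = 433 - 3·30 = 343 and Qs = 6·30 - 17 = 163.
Producer surplus without the control is ½ · (50 - 17/6) · 283 = 80089/12.
With the ceiling, producers sell 163 units at 30, so PS = ½ · (30 - 17/6) · 163 = 26569/12.
Change in producer surplus = 26569/12 - 80089/12 = -4460.

-4460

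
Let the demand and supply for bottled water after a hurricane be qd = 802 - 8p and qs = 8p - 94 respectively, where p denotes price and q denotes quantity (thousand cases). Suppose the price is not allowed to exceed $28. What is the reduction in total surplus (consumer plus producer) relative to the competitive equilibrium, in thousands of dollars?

6272

Equilibrium: 802 - 8p = 8p - 94, so 896 = 16p and p* = 56, q* = 354.
Because the ceiling (28) lies below the market-clearing price, it is binding.
At p = 28: qd = 802 - 8·28 = 578 and qs = 8·28 - 94 = 130.
Quantity traded falls to 130. At q = 130 the demand price is (802 - 130)/8 = 84 and the supply price is (94 + 130)/8 = 28.
Deadweight loss = ½ · (84 - 28) · (354 - 130) = ½ · 56 · 224 = 6272.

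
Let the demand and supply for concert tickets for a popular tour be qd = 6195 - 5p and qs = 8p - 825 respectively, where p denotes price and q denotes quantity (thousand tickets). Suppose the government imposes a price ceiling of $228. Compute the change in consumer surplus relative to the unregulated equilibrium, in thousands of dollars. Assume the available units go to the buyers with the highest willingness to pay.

Equilibrium: 6195 - 5p = 8p - 825, so 7020 = 13p and p* = 540, q* = 3495.
Since 228 < 540, the ceiling is binding.
At p = 228: qd = 6195 - 5·228 = 5055 and qs = 8·228 - 825 = 999.
Consumer surplus without the control is ½ · (1239 - 540) · 3495 = 1221502.5.
With the ceiling, 999 units are sold at 228 (assume they go to the highest-value buyers). The demand price at q = 999 is 1039.2, so CS = ½ · [(1239 - 228) + (1039.2 - 228)] · 999 = 910188.9.
Change in consumer surplus = 910188.9 - 1221502.5 = -311313.6.

-311313.6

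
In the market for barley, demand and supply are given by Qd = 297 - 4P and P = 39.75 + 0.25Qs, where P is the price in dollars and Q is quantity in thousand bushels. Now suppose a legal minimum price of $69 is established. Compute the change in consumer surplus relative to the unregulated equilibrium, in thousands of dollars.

Rearranging supply gives Qs = 4P - 159. Equilibrium: 297 - 4P = 4P - 159, so 456 = 8P and P* = 57, Q* = 69.
The floor of 69 is above the equilibrium price 57, so it binds.
At P = 69: Qd = 297 - 4·69 = 21 and Qs = 4·69 - 159 = 117.
Consumer surplus without the control is ½ · (74.25 - 57) · 69 = 595.125.
With the floor, consumers buy 21 units at 69, so CS = ½ · (74.25 - 69) · 21 = 55.125.
Change in consumer surplus = 55.125 - 595.125 = -540.

-540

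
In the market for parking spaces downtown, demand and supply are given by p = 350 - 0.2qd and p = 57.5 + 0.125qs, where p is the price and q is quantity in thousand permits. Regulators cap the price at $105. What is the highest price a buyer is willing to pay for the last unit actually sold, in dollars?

Rearranging demand gives qd = 1750 - 5p; rearranging supply gives qs = 8p - 460. Without the control the market clears where 1750 - 5p = 8p - 460, i.e. p* = 170 and q* = 900.
Because the ceiling (105) lies below the market-clearing price, it is binding.
At p = 105: qd = 1750 - 5·105 = 1225 and qs = 8·105 - 460 = 380.
Only 380 units reach the market. On the demand curve, the marginal buyer's willingness to pay at q = 380 is (1750 - 380)/5 = 274.

274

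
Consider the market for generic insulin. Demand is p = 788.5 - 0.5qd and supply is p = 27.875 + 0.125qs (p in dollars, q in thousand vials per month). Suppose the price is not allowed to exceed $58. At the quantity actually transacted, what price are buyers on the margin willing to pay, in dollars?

668

Rearranging demand gives qd = 1577 - 2p; rearranging supply gives qs = 8p - 223. Without the control the market clears where 1577 - 2p = 8p - 223, i.e. p* = 180 and q* = 1217.
Since 58 < 180, the ceiling is binding.
At p = 58: qd = 1577 - 2·58 = 1461 and qs = 8·58 - 223 = 241.
Only 241 units reach the market. On the demand curve, the marginal buyer's willingness to pay at q = 241 is (1577 - 241)/2 = 668.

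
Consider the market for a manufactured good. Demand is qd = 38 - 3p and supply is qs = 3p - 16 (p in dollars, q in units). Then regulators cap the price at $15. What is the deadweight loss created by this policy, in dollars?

0

In a free market, 38 - 3p = 3p - 16 gives the equilibrium p* = 9, q* = 11.
The ceiling of 15 is above the equilibrium price 9, so it is not binding; the market clears at p* = 9, q* = 11.
Since the control does not bind, no trades are prevented and deadweight loss is zero.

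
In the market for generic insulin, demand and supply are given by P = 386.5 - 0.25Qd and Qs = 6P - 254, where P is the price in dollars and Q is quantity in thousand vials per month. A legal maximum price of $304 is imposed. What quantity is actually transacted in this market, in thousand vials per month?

Rearranging demand gives Qd = 1546 - 4P. In a free market, 1546 - 4P = 6P - 254 gives the equilibrium P* = 180, Q* = 826.
The ceiling of 304 is above the equilibrium price 180, so it is not binding; the market clears at P* = 180, Q* = 826.

826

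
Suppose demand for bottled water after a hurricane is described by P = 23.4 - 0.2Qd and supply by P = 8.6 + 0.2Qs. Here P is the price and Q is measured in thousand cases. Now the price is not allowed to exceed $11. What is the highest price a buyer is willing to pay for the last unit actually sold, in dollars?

Rearranging demand gives Qd = 117 - 5P; rearranging supply gives Qs = 5P - 43. Equilibrium: 117 - 5P = 5P - 43, so 160 = 10P and P* = 16, Q* = 37.
The ceiling of 11 is below the equilibrium price 16, so it binds.
At P = 11: Qd = 117 - 5·11 = 62 and Qs = 5·11 - 43 = 12.
Only 12 units reach the market. On the demand curve, the marginal buyer's willingness to pay at Q = 12 is (117 - 12)/5 = 21.

21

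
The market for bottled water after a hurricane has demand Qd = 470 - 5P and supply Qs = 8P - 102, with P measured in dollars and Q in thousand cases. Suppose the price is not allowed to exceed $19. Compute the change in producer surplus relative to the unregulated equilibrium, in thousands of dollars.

Equilibrium: 470 - 5P = 8P - 102, so 572 = 13P and P* = 44, Q* = 250.
Since 19 < 44, the ceiling is binding.
At P = 19: Qd = 470 - 5·19 = 375 and Qs = 8·19 - 102 = 50.
Producer surplus without the control is ½ · (44 - 12.75) · 250 = 3906.25.
With the ceiling, producers sell 50 units at 19, so PS = ½ · (19 - 12.75) · 50 = 156.25.
Change in producer surplus = 156.25 - 3906.25 = -3750.

-3750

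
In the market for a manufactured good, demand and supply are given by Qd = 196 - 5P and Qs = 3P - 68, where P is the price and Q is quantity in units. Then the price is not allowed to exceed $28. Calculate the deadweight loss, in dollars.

60

Without the control the market clears where 196 - 5P = 3P - 68, i.e. P* = 33 and Q* = 31.
Since 28 < 33, the ceiling is binding.
At P = 28: Qd = 196 - 5·28 = 56 and Qs = 3·28 - 68 = 16.
Quantity traded falls to 16. At Q = 16 the demand price is (196 - 16)/5 = 36 and the supply price is (68 + 16)/3 = 28.
Deadweight loss = ½ · (36 - 28) · (31 - 16) = ½ · 8 · 15 = 60.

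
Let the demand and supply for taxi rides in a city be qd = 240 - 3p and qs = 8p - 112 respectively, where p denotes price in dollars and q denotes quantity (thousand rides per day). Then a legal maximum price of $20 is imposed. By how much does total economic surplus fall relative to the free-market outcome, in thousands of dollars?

In a free market, 240 - 3p = 8p - 112 gives the equilibrium p* = 32, q* = 144.
The ceiling of 20 is below the equilibrium price 32, so it binds.
At p = 20: qd = 240 - 3·20 = 180 and qs = 8·20 - 112 = 48.
Quantity traded falls to 48. At q = 48 the demand price is (240 - 48)/3 = 64 and the supply price is (112 + 48)/8 = 20.
Deadweight loss = ½ · (64 - 20) · (144 - 48) = ½ · 44 · 96 = 2112.

2112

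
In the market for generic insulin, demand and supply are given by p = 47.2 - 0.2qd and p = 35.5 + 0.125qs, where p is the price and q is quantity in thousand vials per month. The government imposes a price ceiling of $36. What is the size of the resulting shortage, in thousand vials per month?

Rearranging demand gives qd = 236 - 5p; rearranging supply gives qs = 8p - 284. In a free market, 236 - 5p = 8p - 284 gives the equilibrium p* = 40, q* = 36.
Since 36 < 40, the ceiling is binding.
At p = 36: qd = 236 - 5·36 = 56 and qs = 8·36 - 284 = 4.
Shortage = qd - qs = 56 - 4 = 52.

52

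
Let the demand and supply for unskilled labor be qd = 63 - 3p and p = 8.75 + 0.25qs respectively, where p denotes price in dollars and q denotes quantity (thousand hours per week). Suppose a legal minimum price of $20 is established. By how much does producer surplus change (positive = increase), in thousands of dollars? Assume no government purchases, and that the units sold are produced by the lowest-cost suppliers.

Rearranging supply gives qs = 4p - 35. Without the control the market clears where 63 - 3p = 4p - 35, i.e. p* = 14 and q* = 21.
Because the floor (20) lies above the market-clearing price, it is binding.
At p = 20: qd = 63 - 3·20 = 3 and qs = 4·20 - 35 = 45.
Producer surplus without the control is ½ · (14 - 8.75) · 21 = 55.125.
With the floor, 3 units are sold at 20. The supply price at q = 3 is 9.5, so PS = ½ · [(20 - 8.75) + (20 - 9.5)] · 3 = 32.625.
Change in producer surplus = 32.625 - 55.125 = -22.5.

-22.5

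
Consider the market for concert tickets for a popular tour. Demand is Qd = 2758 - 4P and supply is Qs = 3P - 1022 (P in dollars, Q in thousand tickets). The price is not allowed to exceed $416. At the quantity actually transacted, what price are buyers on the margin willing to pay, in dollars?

In a free market, 2758 - 4P = 3P - 1022 gives the equilibrium P* = 540, Q* = 598.
Because the ceiling (416) lies below the market-clearing price, it is binding.
At P = 416: Qd = 2758 - 4·416 = 1094 and Qs = 3·416 - 1022 = 226.
Only 226 units reach the market. On the demand curve, the marginal buyer's willingness to pay at Q = 226 is (2758 - 226)/4 = 633.

633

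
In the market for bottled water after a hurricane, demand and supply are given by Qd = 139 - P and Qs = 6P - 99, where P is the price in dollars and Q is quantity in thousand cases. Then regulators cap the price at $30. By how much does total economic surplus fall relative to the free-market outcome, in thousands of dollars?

336

Without the control the market clears where 139 - P = 6P - 99, i.e. P* = 34 and Q* = 105.
The ceiling of 30 is below the equilibrium price 34, so it binds.
At P = 30: Qd = 139 - 30 = 109 and Qs = 6·30 - 99 = 81.
Quantity traded falls to 81. At Q = 81 the demand price is 139 - 81 = 58 and the supply price is (99 + 81)/6 = 30.
Deadweight loss = ½ · (58 - 30) · (105 - 81) = ½ · 28 · 24 = 336.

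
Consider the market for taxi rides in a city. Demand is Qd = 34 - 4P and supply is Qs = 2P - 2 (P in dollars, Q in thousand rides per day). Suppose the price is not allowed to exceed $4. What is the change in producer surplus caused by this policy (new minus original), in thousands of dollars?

Setting quantity demanded equal to quantity supplied, 34 - 4P = 2P - 2, gives P* = 6 and Q* = 10.
Since 4 < 6, the ceiling is binding.
At P = 4: Qd = 34 - 4·4 = 18 and Qs = 2·4 - 2 = 6.
Producer surplus without the control is ½ · (6 - 1) · 10 = 25.
With the ceiling, producers sell 6 units at 4, so PS = ½ · (4 - 1) · 6 = 9.
Change in producer surplus = 9 - 25 = -16.

-16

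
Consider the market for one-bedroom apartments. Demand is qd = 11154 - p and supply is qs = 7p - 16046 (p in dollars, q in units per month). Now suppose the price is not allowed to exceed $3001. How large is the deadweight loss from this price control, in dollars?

4457628

Setting quantity demanded equal to quantity supplied, 11154 - p = 7p - 16046, gives p* = 3400 and q* = 7754.
Because the ceiling (3001) lies below the market-clearing price, it is binding.
At p = 3001: qd = 11154 - 3001 = 8153 and qs = 7·3001 - 16046 = 4961.
Quantity traded falls to 4961. At q = 4961 the demand price is 11154 - 4961 = 6193 and the supply price is (16046 + 4961)/7 = 3001.
Deadweight loss = ½ · (6193 - 3001) · (7754 - 4961) = ½ · 3192 · 2793 = 4457628.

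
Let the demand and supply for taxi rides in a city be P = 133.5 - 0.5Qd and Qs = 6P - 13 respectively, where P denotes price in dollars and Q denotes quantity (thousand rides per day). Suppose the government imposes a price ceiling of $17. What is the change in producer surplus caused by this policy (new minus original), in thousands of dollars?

Rearranging demand gives Qd = 267 - 2P. Without the control the market clears where 267 - 2P = 6P - 13, i.e. P* = 35 and Q* = 197.
Because the ceiling (17) lies below the market-clearing price, it is binding.
At P = 17: Qd = 267 - 2·17 = 233 and Qs = 6·17 - 13 = 89.
Producer surplus without the control is ½ · (35 - 13/6) · 197 = 38809/12.
With the ceiling, producers sell 89 units at 17, so PS = ½ · (17 - 13/6) · 89 = 7921/12.
Change in producer surplus = 7921/12 - 38809/12 = -2574.

-2574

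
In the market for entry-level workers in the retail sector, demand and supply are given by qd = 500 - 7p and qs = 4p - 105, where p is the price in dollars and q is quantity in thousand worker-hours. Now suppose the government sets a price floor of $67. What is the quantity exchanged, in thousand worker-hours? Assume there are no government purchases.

Without the control the market clears where 500 - 7p = 4p - 105, i.e. p* = 55 and q* = 115.
The floor of 67 is above the equilibrium price 55, so it binds.
At p = 67: qd = 500 - 7·67 = 31 and qs = 4·67 - 105 = 163.
The quantity actually transacted is the short side, demand: 31.

31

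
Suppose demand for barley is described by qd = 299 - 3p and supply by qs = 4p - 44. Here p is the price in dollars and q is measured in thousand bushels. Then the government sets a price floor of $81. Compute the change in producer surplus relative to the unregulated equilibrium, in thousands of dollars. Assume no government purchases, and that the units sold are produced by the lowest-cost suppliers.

In a free market, 299 - 3p = 4p - 44 gives the equilibrium p* = 49, q* = 152.
Because the floor (81) lies above the market-clearing price, it is binding.
At p = 81: qd = 299 - 3·81 = 56 and qs = 4·81 - 44 = 280.
Producer surplus without the control is ½ · (49 - 11) · 152 = 2888.
With the floor, 56 units are sold at 81. The supply price at q = 56 is 25, so PS = ½ · [(81 - 11) + (81 - 25)] · 56 = 3528.
Change in producer surplus = 3528 - 2888 = 640.

640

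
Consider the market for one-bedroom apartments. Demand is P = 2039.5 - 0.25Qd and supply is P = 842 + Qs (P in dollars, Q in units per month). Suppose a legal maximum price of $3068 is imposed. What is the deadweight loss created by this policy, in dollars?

Rearranging demand gives Qd = 8158 - 4P; rearranging supply gives Qs = P - 842. Equilibrium: 8158 - 4P = P - 842, so 9000 = 5P and P* = 1800, Q* = 958.
The ceiling of 3068 is above the equilibrium price 1800, so it is not binding; the market clears at P* = 1800, Q* = 958.
Since the control does not bind, no trades are prevented and deadweight loss is zero.

0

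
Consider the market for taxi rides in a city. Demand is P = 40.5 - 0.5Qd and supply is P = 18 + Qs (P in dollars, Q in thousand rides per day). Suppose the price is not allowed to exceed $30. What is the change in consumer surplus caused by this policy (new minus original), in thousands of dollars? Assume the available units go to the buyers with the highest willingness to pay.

33.75

Rearranging demand gives Qd = 81 - 2P; rearranging supply gives Qs = P - 18. Equilibrium: 81 - 2P = P - 18, so 99 = 3P and P* = 33, Q* = 15.
The ceiling of 30 is below the equilibrium price 33, so it binds.
At P = 30: Qd = 81 - 2·30 = 21 and Qs = 30 - 18 = 12.
Consumer surplus without the control is ½ · (40.5 - 33) · 15 = 56.25.
With the ceiling, 12 units are sold at 30 (assume they go to the highest-value buyers). The demand price at Q = 12 is 34.5, so CS = ½ · [(40.5 - 30) + (34.5 - 30)] · 12 = 90.
Change in consumer surplus = 90 - 56.25 = 33.75.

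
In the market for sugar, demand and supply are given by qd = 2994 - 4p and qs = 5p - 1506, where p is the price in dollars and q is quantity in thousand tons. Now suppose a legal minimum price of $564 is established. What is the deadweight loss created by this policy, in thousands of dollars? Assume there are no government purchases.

Setting quantity demanded equal to quantity supplied, 2994 - 4p = 5p - 1506, gives p* = 500 and q* = 994.
Because the floor (564) lies above the market-clearing price, it is binding.
At p = 564: qd = 2994 - 4·564 = 738 and qs = 5·564 - 1506 = 1314.
Quantity traded falls to 738. At q = 738 the demand price is (2994 - 738)/4 = 564 and the supply price is (1506 + 738)/5 = 448.8.
Deadweight loss = ½ · (564 - 448.8) · (994 - 738) = ½ · 115.2 · 256 = 14745.6.

14745.6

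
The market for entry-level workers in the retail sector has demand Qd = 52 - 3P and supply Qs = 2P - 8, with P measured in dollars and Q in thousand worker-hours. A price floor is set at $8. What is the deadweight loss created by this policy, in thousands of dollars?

0

In a free market, 52 - 3P = 2P - 8 gives the equilibrium P* = 12, Q* = 16.
The floor of 8 is below the equilibrium price 12, so it is not binding; the market clears at P* = 12, Q* = 16.
Since the control does not bind, no trades are prevented and deadweight loss is zero.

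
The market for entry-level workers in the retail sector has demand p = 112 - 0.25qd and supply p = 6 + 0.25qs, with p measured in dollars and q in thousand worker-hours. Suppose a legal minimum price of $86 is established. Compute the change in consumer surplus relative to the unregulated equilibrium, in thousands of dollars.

Rearranging demand gives qd = 448 - 4p; rearranging supply gives qs = 4p - 24. Equilibrium: 448 - 4p = 4p - 24, so 472 = 8p and p* = 59, q* = 212.
Since 86 > 59, the floor is binding.
At p = 86: qd = 448 - 4·86 = 104 and qs = 4·86 - 24 = 320.
Consumer surplus without the control is ½ · (112 - 59) · 212 = 5618.
With the floor, consumers buy 104 units at 86, so CS = ½ · (112 - 86) · 104 = 1352.
Change in consumer surplus = 1352 - 5618 = -4266.

-4266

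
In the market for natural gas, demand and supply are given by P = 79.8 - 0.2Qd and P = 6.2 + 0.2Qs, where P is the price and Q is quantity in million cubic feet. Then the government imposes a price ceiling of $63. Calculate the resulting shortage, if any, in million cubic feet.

Rearranging demand gives Qd = 399 - 5P; rearranging supply gives Qs = 5P - 31. Setting quantity demanded equal to quantity supplied, 399 - 5P = 5P - 31, gives P* = 43 and Q* = 184.
The ceiling of 63 is above the equilibrium price 43, so it is not binding; the market clears at P* = 43, Q* = 184.
Since the control does not bind, there is no shortage.

0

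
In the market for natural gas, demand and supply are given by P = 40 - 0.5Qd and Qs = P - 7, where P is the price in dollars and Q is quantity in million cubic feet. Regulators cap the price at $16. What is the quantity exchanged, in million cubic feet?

Rearranging demand gives Qd = 80 - 2P. In a free market, 80 - 2P = P - 7 gives the equilibrium P* = 29, Q* = 22.
Because the ceiling (16) lies below the market-clearing price, it is binding.
At P = 16: Qd = 80 - 2·16 = 48 and Qs = 16 - 7 = 9.
The quantity actually transacted is the short side, supply: 9.

9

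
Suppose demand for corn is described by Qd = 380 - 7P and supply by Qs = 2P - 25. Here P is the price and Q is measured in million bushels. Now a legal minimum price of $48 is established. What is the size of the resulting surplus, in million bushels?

27

Without the control the market clears where 380 - 7P = 2P - 25, i.e. P* = 45 and Q* = 65.
Because the floor (48) lies above the market-clearing price, it is binding.
At P = 48: Qd = 380 - 7·48 = 44 and Qs = 2·48 - 25 = 71.
Surplus = Qs - Qd = 71 - 44 = 27.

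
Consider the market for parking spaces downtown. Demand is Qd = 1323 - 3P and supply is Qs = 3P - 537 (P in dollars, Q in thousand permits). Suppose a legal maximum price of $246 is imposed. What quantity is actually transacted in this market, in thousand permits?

Setting quantity demanded equal to quantity supplied, 1323 - 3P = 3P - 537, gives P* = 310 and Q* = 393.
Because the ceiling (246) lies below the market-clearing price, it is binding.
At P = 246: Qd = 1323 - 3·246 = 585 and Qs = 3·246 - 537 = 201.
The quantity actually transacted is the short side, supply: 201.

201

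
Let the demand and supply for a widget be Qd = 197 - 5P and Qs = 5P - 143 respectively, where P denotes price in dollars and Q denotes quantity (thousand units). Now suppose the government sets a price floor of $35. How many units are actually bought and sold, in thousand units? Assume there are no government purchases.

22

Without the control the market clears where 197 - 5P = 5P - 143, i.e. P* = 34 and Q* = 27.
The floor of 35 is above the equilibrium price 34, so it binds.
At P = 35: Qd = 197 - 5·35 = 22 and Qs = 5·35 - 143 = 32.
The quantity actually transacted is the short side, demand: 22.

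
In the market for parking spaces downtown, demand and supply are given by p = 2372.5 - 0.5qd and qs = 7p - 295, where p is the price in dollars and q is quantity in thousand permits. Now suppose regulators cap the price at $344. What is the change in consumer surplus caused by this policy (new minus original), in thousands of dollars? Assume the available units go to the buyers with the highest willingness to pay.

-115128

Rearranging demand gives qd = 4745 - 2p. Setting quantity demanded equal to quantity supplied, 4745 - 2p = 7p - 295, gives p* = 560 and q* = 3625.
Since 344 < 560, the ceiling is binding.
At p = 344: qd = 4745 - 2·344 = 4057 and qs = 7·344 - 295 = 2113.
Consumer surplus without the control is ½ · (2372.5 - 560) · 3625 = 3285156.25.
With the ceiling, 2113 units are sold at 344 (assume they go to the highest-value buyers). The demand price at q = 2113 is 1316, so CS = ½ · [(2372.5 - 344) + (1316 - 344)] · 2113 = 3170028.25.
Change in consumer surplus = 3170028.25 - 3285156.25 = -115128.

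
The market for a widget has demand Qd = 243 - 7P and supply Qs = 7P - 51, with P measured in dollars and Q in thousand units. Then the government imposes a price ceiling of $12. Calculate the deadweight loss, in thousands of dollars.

In a free market, 243 - 7P = 7P - 51 gives the equilibrium P* = 21, Q* = 96.
Because the ceiling (12) lies below the market-clearing price, it is binding.
At P = 12: Qd = 243 - 7·12 = 159 and Qs = 7·12 - 51 = 33.
Quantity traded falls to 33. At Q = 33 the demand price is (243 - 33)/7 = 30 and the supply price is (51 + 33)/7 = 12.
Deadweight loss = ½ · (30 - 12) · (96 - 33) = ½ · 18 · 63 = 567.

567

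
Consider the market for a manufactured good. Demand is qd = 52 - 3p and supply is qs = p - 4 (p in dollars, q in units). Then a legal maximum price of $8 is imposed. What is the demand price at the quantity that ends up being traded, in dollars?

16

Without the control the market clears where 52 - 3p = p - 4, i.e. p* = 14 and q* = 10.
Since 8 < 14, the ceiling is binding.
At p = 8: qd = 52 - 3·8 = 28 and qs = 8 - 4 = 4.
Only 4 units reach the market. On the demand curve, the marginal buyer's willingness to pay at q = 4 is (52 - 4)/3 = 16.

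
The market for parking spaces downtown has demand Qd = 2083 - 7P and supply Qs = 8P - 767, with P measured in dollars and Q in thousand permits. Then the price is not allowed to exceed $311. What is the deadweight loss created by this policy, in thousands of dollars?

Without the control the market clears where 2083 - 7P = 8P - 767, i.e. P* = 190 and Q* = 753.
Since 311 is above P* = 190, the ceiling does not bind and the free-market outcome prevails.
Since the control does not bind, no trades are prevented and deadweight loss is zero.

0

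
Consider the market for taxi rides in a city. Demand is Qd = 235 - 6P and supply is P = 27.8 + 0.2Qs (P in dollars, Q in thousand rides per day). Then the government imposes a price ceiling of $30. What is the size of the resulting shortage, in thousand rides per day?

Rearranging supply gives Qs = 5P - 139. Setting quantity demanded equal to quantity supplied, 235 - 6P = 5P - 139, gives P* = 34 and Q* = 31.
The ceiling of 30 is below the equilibrium price 34, so it binds.
At P = 30: Qd = 235 - 6·30 = 55 and Qs = 5·30 - 139 = 11.
Shortage = Qd - Qs = 55 - 11 = 44.

44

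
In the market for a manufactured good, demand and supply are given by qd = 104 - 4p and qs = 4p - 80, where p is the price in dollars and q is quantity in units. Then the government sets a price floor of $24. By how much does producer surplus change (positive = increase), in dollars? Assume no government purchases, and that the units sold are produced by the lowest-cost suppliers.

6

Setting quantity demanded equal to quantity supplied, 104 - 4p = 4p - 80, gives p* = 23 and q* = 12.
Since 24 > 23, the floor is binding.
At p = 24: qd = 104 - 4·24 = 8 and qs = 4·24 - 80 = 16.
Producer surplus without the control is ½ · (23 - 20) · 12 = 18.
With the floor, 8 units are sold at 24. The supply price at q = 8 is 22, so PS = ½ · [(24 - 20) + (24 - 22)] · 8 = 24.
Change in producer surplus = 24 - 18 = 6.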